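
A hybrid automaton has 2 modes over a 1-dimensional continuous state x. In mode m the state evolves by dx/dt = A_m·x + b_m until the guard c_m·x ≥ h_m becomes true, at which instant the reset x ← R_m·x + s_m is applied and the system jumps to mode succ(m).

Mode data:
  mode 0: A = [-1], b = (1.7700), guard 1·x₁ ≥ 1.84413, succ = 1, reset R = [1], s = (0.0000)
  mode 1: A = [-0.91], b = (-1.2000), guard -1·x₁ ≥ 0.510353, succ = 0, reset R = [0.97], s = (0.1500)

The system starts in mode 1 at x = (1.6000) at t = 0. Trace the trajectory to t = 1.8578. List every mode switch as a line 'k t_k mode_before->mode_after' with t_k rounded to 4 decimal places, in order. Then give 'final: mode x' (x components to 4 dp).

Mode 1: guard c·x = 0.5104 hit at Δt = 1.4109 (t = 1.4109), x⁻ = (-0.5104) → reset → x⁺ = (-0.3450), jump to mode 0
Mode 0: flow for 0.4469 to horizon, guard not reached → x = (0.4172)

1 1.4109 1->0
final: 0 0.4172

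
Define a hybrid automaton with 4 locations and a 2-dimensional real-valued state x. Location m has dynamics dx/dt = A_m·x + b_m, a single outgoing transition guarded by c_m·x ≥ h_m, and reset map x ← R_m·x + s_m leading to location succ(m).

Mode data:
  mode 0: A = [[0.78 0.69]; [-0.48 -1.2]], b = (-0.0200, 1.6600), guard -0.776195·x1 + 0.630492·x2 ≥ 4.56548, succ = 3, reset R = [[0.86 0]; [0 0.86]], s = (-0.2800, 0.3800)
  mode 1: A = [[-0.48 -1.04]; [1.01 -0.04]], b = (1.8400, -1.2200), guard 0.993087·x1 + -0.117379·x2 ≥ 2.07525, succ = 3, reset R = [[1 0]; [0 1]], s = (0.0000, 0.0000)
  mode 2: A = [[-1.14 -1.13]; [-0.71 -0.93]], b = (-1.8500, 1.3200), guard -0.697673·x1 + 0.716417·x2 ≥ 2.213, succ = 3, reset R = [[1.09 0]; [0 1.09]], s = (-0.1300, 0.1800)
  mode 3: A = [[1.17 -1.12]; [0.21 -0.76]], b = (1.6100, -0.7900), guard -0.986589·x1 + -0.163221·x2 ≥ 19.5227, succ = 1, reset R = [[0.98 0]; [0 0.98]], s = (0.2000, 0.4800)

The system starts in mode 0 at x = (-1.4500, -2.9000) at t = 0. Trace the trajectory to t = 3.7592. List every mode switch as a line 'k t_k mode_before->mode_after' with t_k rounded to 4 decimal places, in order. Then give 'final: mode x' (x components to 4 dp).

1 1.2017 0->3
2 2.7083 3->1
final: 1 -1.3035 -13.7802

Mode 0: guard c·x = 4.5655 hit at Δt = 1.2017 (t = 1.2017), x⁻ = (-4.7136, 1.4383) → reset → x⁺ = (-4.3337, 1.6169), jump to mode 3
Mode 3: guard c·x = 19.5227 hit at Δt = 1.5066 (t = 2.7083), x⁻ = (-19.3922, -2.3926) → reset → x⁺ = (-18.8044, -1.8648), jump to mode 1
Mode 1: flow for 1.0509 to horizon, guard not reached → x = (-1.3035, -13.7802)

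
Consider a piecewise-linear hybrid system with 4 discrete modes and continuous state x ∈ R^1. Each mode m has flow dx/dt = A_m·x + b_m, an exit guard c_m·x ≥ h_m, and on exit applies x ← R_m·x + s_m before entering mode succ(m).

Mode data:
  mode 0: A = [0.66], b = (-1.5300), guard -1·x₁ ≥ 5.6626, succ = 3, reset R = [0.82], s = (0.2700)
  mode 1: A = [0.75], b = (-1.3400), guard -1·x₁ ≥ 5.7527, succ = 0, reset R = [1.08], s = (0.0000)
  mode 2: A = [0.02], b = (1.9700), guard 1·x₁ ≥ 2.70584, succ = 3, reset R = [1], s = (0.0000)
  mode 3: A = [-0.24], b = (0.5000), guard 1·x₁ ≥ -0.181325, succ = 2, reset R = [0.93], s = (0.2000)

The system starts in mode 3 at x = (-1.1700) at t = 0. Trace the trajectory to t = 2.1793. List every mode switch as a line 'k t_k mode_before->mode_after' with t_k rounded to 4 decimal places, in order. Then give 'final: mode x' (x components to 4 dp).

Mode 3: guard c·x = -0.1813 hit at Δt = 1.5094 (t = 1.5094), x⁻ = (-0.1813) → reset → x⁺ = (0.0314), jump to mode 2
Mode 2: flow for 0.6699 to horizon, guard not reached → x = (1.3604)

1 1.5094 3->2
final: 2 1.3604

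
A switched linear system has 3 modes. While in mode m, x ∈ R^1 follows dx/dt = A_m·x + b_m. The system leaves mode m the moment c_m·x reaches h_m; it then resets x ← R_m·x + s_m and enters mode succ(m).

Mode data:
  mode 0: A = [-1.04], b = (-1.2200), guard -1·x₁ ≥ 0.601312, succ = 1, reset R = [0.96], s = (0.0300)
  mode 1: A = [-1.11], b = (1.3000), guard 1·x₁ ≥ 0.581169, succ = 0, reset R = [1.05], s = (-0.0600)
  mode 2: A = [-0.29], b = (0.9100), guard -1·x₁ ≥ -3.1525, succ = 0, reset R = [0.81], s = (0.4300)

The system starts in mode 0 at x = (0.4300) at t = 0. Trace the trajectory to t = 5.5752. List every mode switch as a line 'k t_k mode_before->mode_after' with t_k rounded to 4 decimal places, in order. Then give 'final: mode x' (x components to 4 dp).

Mode 0: guard c·x = 0.6013 hit at Δt = 0.9913 (t = 0.9913), x⁻ = (-0.6013) → reset → x⁺ = (-0.5473), jump to mode 1
Mode 1: guard c·x = 0.5812 hit at Δt = 0.9631 (t = 1.9544), x⁻ = (0.5812) → reset → x⁺ = (0.5502), jump to mode 0
Mode 0: guard c·x = 0.6013 hit at Δt = 1.0608 (t = 3.0152), x⁻ = (-0.6013) → reset → x⁺ = (-0.5473), jump to mode 1
Mode 1: guard c·x = 0.5812 hit at Δt = 0.9631 (t = 3.9783), x⁻ = (0.5812) → reset → x⁺ = (0.5502), jump to mode 0
Mode 0: guard c·x = 0.6013 hit at Δt = 1.0608 (t = 5.0392), x⁻ = (-0.6013) → reset → x⁺ = (-0.5473), jump to mode 1
Mode 1: flow for 0.5360 to horizon, guard not reached → x = (0.2233)

1 0.9913 0->1
2 1.9544 1->0
3 3.0152 0->1
4 3.9783 1->0
5 5.0392 0->1
final: 1 0.2233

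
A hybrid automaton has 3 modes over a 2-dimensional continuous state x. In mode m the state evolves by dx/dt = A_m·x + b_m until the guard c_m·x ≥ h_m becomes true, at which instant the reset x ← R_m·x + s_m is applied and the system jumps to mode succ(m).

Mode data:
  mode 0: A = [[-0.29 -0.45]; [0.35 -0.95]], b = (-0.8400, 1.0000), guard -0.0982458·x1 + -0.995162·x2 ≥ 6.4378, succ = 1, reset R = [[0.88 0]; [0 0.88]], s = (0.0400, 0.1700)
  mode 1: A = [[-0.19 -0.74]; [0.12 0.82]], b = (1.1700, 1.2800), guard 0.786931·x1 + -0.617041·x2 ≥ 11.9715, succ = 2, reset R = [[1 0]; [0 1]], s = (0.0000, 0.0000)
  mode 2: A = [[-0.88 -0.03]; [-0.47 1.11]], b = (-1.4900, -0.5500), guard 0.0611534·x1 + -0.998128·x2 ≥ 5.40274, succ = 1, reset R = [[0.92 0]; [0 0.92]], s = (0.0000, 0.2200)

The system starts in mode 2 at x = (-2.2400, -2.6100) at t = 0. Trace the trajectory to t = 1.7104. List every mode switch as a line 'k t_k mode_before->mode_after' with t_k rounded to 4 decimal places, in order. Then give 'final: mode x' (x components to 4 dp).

Mode 2: guard c·x = 5.4027 hit at Δt = 0.7556 (t = 0.7556), x⁻ = (-1.9079, -5.5298) → reset → x⁺ = (-1.7552, -4.8674), jump to mode 1
Mode 1: flow for 0.9548 to horizon, guard not reached → x = (3.8521, -8.6995)

1 0.7556 2->1
final: 1 3.8521 -8.6995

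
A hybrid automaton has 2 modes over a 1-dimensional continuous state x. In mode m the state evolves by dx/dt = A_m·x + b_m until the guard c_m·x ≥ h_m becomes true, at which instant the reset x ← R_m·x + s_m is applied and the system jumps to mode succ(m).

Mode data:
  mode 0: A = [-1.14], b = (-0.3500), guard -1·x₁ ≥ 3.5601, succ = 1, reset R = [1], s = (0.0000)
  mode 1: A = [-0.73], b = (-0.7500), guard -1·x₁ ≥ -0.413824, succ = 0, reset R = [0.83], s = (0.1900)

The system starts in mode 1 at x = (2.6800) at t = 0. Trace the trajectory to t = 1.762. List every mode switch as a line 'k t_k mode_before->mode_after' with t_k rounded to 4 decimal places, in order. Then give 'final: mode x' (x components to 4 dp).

1 1.2943 1->0
final: 0 0.1861

Mode 1: guard c·x = -0.4138 hit at Δt = 1.2943 (t = 1.2943), x⁻ = (0.4138) → reset → x⁺ = (0.5335), jump to mode 0
Mode 0: flow for 0.4677 to horizon, guard not reached → x = (0.1861)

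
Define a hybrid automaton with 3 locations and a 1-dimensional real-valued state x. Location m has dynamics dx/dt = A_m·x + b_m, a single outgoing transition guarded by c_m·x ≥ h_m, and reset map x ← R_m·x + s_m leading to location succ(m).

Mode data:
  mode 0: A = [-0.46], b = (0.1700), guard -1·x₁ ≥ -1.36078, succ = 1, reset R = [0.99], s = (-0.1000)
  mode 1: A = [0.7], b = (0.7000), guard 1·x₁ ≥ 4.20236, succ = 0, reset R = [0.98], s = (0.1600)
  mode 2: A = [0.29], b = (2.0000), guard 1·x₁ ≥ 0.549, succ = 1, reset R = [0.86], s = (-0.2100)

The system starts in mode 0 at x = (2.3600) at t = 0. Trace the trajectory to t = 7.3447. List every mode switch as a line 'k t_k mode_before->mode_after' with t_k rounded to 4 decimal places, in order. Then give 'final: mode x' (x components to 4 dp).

1 1.5156 0->1
2 2.7148 1->0
3 5.6975 0->1
4 6.8967 1->0
final: 0 3.5504

Mode 0: guard c·x = -1.3608 hit at Δt = 1.5156 (t = 1.5156), x⁻ = (1.3608) → reset → x⁺ = (1.2472), jump to mode 1
Mode 1: guard c·x = 4.2024 hit at Δt = 1.1992 (t = 2.7148), x⁻ = (4.2024) → reset → x⁺ = (4.2783), jump to mode 0
Mode 0: guard c·x = -1.3608 hit at Δt = 2.9827 (t = 5.6975), x⁻ = (1.3608) → reset → x⁺ = (1.2472), jump to mode 1
Mode 1: guard c·x = 4.2024 hit at Δt = 1.1992 (t = 6.8967), x⁻ = (4.2024) → reset → x⁺ = (4.2783), jump to mode 0
Mode 0: flow for 0.4480 to horizon, guard not reached → x = (3.5504)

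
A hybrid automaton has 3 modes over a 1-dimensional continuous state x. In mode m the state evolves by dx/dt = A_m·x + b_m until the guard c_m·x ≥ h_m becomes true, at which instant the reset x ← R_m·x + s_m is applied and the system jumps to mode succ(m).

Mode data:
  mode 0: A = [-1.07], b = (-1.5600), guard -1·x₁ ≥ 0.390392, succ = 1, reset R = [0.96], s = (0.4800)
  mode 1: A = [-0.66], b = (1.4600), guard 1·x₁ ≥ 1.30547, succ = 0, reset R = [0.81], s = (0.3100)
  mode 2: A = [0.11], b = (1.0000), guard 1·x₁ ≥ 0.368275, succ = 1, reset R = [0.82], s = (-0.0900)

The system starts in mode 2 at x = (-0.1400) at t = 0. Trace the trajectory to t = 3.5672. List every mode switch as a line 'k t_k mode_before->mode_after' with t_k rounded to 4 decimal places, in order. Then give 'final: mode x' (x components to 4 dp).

1 0.5021 2->1
2 1.7009 1->0
3 2.6105 0->1
final: 1 1.0916

Mode 2: guard c·x = 0.3683 hit at Δt = 0.5021 (t = 0.5021), x⁻ = (0.3683) → reset → x⁺ = (0.2120), jump to mode 1
Mode 1: guard c·x = 1.3055 hit at Δt = 1.1988 (t = 1.7009), x⁻ = (1.3055) → reset → x⁺ = (1.3674), jump to mode 0
Mode 0: guard c·x = 0.3904 hit at Δt = 0.9096 (t = 2.6105), x⁻ = (-0.3904) → reset → x⁺ = (0.1052), jump to mode 1
Mode 1: flow for 0.9567 to horizon, guard not reached → x = (1.0916)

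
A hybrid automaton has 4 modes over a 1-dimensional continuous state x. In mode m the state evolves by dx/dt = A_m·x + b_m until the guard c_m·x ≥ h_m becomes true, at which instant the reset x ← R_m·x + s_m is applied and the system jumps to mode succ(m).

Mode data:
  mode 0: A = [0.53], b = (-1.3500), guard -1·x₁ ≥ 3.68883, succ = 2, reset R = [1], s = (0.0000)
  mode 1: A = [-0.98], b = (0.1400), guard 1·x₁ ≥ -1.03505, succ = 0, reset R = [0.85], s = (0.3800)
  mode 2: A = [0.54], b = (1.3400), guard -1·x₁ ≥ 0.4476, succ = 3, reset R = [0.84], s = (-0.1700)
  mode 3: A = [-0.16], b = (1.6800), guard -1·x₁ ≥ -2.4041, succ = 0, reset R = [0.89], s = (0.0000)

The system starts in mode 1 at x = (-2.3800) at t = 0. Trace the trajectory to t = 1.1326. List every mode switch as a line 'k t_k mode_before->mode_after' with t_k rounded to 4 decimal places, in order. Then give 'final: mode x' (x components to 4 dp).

Mode 1: guard c·x = -1.0351 hit at Δt = 0.7772 (t = 0.7772), x⁻ = (-1.0351) → reset → x⁺ = (-0.4998), jump to mode 0
Mode 0: flow for 0.3554 to horizon, guard not reached → x = (-1.1313)

1 0.7772 1->0
final: 0 -1.1313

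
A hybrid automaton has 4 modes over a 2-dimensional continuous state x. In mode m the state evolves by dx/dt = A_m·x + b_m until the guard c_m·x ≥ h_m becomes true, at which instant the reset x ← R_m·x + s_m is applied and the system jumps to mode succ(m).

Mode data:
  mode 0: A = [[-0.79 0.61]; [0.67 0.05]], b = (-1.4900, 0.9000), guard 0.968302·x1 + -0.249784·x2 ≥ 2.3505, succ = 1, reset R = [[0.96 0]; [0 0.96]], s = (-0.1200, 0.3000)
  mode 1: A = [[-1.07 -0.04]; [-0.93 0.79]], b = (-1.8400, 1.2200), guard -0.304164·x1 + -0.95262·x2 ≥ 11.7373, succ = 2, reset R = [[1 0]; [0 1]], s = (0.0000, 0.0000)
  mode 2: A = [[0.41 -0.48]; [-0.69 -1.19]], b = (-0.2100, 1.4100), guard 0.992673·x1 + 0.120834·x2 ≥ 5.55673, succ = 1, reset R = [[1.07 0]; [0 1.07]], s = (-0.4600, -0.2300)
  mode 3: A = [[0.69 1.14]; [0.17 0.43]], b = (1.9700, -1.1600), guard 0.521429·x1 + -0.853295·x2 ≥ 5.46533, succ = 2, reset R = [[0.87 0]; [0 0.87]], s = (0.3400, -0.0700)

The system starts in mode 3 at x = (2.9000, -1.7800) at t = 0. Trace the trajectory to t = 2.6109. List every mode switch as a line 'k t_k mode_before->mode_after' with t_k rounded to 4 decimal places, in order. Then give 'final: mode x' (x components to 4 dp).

1 1.0825 3->2
2 1.5453 2->1
final: 1 0.8859 -9.9726

Mode 3: guard c·x = 5.4653 hit at Δt = 1.0825 (t = 1.0825), x⁻ = (4.6779, -3.5464) → reset → x⁺ = (4.4097, -3.1554), jump to mode 2
Mode 2: guard c·x = 5.5567 hit at Δt = 0.4628 (t = 1.5453), x⁻ = (5.9140, -2.5984) → reset → x⁺ = (5.8680, -3.0103), jump to mode 1
Mode 1: flow for 1.0656 to horizon, guard not reached → x = (0.8859, -9.9726)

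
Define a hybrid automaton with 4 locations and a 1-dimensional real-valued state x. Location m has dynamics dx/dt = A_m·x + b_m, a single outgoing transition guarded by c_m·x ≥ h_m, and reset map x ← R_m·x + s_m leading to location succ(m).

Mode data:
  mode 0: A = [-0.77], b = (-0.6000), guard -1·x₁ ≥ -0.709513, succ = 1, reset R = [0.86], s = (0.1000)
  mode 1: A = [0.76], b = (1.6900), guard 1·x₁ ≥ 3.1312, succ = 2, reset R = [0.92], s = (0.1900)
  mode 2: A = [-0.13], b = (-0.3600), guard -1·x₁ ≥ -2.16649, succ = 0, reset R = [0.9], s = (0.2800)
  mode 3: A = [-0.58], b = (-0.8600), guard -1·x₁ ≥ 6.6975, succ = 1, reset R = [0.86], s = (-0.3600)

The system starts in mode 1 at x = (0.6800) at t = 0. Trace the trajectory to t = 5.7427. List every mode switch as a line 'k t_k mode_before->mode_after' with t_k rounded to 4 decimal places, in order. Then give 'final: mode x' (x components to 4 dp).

Mode 1: guard c·x = 3.1312 hit at Δt = 0.8053 (t = 0.8053), x⁻ = (3.1312) → reset → x⁺ = (3.0707), jump to mode 2
Mode 2: guard c·x = -2.1665 hit at Δt = 1.2940 (t = 2.0993), x⁻ = (2.1665) → reset → x⁺ = (2.2298), jump to mode 0
Mode 0: guard c·x = -0.7095 hit at Δt = 0.9139 (t = 3.0132), x⁻ = (0.7095) → reset → x⁺ = (0.7102), jump to mode 1
Mode 1: guard c·x = 3.1312 hit at Δt = 0.7917 (t = 3.8049), x⁻ = (3.1312) → reset → x⁺ = (3.0707), jump to mode 2
Mode 2: guard c·x = -2.1665 hit at Δt = 1.2940 (t = 5.0989), x⁻ = (2.1665) → reset → x⁺ = (2.2298), jump to mode 0
Mode 0: flow for 0.6438 to horizon, guard not reached → x = (1.0537)

1 0.8053 1->2
2 2.0993 2->0
3 3.0132 0->1
4 3.8049 1->2
5 5.0989 2->0
final: 0 1.0537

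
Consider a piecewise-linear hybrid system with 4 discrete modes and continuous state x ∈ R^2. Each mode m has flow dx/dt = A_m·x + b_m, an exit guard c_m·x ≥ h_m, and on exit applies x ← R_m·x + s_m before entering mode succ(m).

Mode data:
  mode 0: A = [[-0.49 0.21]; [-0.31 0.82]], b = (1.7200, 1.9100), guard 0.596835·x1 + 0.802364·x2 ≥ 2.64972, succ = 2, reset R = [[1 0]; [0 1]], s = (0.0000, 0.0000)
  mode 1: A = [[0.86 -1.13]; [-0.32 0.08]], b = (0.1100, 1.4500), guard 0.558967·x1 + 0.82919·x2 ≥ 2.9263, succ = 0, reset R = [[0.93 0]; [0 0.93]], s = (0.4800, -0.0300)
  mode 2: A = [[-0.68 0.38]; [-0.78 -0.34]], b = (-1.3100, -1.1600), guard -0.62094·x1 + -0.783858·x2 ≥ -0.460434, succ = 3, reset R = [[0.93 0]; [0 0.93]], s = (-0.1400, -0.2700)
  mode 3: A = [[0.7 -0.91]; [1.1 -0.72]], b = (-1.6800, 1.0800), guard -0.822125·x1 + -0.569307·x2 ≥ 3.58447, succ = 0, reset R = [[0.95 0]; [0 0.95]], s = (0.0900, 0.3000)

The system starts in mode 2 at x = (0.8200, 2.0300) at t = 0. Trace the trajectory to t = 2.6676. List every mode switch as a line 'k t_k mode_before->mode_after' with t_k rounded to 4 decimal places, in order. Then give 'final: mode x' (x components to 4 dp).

Mode 2: guard c·x = -0.4604 hit at Δt = 0.7544 (t = 0.7544), x⁻ = (-0.0168, 0.6007) → reset → x⁺ = (-0.1556, 0.2886), jump to mode 3
Mode 3: guard c·x = 3.5845 hit at Δt = 1.2111 (t = 1.9655), x⁻ = (-3.7705, -0.8513) → reset → x⁺ = (-3.4920, -0.5087), jump to mode 0
Mode 0: flow for 0.7021 to horizon, guard not reached → x = (-1.3832, 1.6454)

1 0.7544 2->3
2 1.9655 3->0
final: 0 -1.3832 1.6454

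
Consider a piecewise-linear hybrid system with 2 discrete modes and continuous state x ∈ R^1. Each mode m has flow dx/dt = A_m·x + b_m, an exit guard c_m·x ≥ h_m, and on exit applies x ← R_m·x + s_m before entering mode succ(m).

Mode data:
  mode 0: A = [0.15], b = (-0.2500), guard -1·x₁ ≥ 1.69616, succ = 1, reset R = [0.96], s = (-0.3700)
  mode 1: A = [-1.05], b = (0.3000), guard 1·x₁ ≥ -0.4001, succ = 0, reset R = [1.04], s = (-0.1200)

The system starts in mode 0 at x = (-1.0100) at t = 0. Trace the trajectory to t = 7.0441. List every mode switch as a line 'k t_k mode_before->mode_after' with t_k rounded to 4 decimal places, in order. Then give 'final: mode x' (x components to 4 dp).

1 1.5214 0->1
2 2.6672 1->0
3 5.4876 0->1
4 6.6334 1->0
final: 0 -0.6761

Mode 0: guard c·x = 1.6962 hit at Δt = 1.5214 (t = 1.5214), x⁻ = (-1.6962) → reset → x⁺ = (-1.9983), jump to mode 1
Mode 1: guard c·x = -0.4001 hit at Δt = 1.1458 (t = 2.6672), x⁻ = (-0.4001) → reset → x⁺ = (-0.5361), jump to mode 0
Mode 0: guard c·x = 1.6962 hit at Δt = 2.8204 (t = 5.4876), x⁻ = (-1.6962) → reset → x⁺ = (-1.9983), jump to mode 1
Mode 1: guard c·x = -0.4001 hit at Δt = 1.1458 (t = 6.6334), x⁻ = (-0.4001) → reset → x⁺ = (-0.5361), jump to mode 0
Mode 0: flow for 0.4107 to horizon, guard not reached → x = (-0.6761)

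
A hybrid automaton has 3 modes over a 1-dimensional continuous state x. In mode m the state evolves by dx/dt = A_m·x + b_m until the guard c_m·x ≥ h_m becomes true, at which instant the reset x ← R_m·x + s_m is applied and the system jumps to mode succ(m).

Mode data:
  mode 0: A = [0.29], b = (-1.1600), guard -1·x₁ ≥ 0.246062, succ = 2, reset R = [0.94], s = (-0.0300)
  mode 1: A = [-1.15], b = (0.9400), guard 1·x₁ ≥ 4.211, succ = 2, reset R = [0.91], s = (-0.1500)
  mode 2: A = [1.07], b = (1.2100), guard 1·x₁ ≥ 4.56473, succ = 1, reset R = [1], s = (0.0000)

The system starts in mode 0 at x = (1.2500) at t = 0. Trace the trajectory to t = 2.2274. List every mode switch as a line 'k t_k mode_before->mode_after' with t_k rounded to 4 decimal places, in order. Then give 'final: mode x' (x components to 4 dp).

Mode 0: guard c·x = 0.2461 hit at Δt = 1.4979 (t = 1.4979), x⁻ = (-0.2461) → reset → x⁺ = (-0.2613), jump to mode 2
Mode 2: flow for 0.7295 to horizon, guard not reached → x = (0.7671)

1 1.4979 0->2
final: 2 0.7671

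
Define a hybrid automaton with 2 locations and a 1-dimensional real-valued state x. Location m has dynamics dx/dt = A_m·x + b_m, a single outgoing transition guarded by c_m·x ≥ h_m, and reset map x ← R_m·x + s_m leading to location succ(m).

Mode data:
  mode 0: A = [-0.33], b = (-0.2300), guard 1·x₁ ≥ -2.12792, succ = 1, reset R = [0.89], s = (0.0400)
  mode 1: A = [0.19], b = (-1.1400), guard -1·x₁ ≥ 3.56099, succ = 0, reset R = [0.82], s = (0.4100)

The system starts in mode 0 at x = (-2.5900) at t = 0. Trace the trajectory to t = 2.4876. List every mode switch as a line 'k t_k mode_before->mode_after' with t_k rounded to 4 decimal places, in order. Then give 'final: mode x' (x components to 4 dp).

Mode 0: guard c·x = -2.1279 hit at Δt = 0.8480 (t = 0.8480), x⁻ = (-2.1279) → reset → x⁺ = (-1.8538), jump to mode 1
Mode 1: guard c·x = 3.5610 hit at Δt = 1.0352 (t = 1.8832), x⁻ = (-3.5610) → reset → x⁺ = (-2.5100), jump to mode 0
Mode 0: flow for 0.6044 to horizon, guard not reached → x = (-2.1822)

1 0.8480 0->1
2 1.8832 1->0
final: 0 -2.1822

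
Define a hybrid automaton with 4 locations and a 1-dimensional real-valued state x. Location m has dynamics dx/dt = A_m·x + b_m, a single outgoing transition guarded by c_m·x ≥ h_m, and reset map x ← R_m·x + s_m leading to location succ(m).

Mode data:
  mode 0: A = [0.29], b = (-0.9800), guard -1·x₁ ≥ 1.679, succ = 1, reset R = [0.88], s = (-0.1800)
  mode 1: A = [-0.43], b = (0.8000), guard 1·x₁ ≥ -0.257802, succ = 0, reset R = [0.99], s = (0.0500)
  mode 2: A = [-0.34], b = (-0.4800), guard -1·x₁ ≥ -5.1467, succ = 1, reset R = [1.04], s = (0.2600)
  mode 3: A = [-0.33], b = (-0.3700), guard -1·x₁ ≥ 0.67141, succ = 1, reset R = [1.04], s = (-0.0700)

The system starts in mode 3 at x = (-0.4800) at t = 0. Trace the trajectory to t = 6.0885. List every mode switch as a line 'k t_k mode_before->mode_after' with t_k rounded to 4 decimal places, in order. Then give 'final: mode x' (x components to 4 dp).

1 1.0744 3->1
2 1.5765 1->0
3 2.7641 0->1
4 3.9438 1->0
5 5.1314 0->1
final: 1 -0.4707

Mode 3: guard c·x = 0.6714 hit at Δt = 1.0744 (t = 1.0744), x⁻ = (-0.6714) → reset → x⁺ = (-0.7683), jump to mode 1
Mode 1: guard c·x = -0.2578 hit at Δt = 0.5021 (t = 1.5765), x⁻ = (-0.2578) → reset → x⁺ = (-0.2052), jump to mode 0
Mode 0: guard c·x = 1.6790 hit at Δt = 1.1876 (t = 2.7641), x⁻ = (-1.6790) → reset → x⁺ = (-1.6575), jump to mode 1
Mode 1: guard c·x = -0.2578 hit at Δt = 1.1797 (t = 3.9438), x⁻ = (-0.2578) → reset → x⁺ = (-0.2052), jump to mode 0
Mode 0: guard c·x = 1.6790 hit at Δt = 1.1876 (t = 5.1314), x⁻ = (-1.6790) → reset → x⁺ = (-1.6575), jump to mode 1
Mode 1: flow for 0.9571 to horizon, guard not reached → x = (-0.4707)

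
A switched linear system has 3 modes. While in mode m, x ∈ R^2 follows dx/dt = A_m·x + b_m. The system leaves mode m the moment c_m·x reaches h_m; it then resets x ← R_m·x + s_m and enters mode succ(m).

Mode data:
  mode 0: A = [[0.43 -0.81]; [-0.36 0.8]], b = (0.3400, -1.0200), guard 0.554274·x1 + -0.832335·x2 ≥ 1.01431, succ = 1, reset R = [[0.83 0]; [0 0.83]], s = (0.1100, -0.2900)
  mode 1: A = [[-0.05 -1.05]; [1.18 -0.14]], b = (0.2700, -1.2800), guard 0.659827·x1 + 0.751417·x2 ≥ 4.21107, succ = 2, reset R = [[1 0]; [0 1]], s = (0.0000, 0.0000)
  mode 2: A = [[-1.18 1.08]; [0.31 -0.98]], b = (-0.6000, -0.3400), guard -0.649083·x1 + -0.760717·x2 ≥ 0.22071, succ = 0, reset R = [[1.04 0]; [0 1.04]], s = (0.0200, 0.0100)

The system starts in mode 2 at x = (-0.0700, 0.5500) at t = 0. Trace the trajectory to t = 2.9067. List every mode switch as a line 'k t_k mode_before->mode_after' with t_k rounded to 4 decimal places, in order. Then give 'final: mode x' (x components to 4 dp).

Mode 2: guard c·x = 0.2207 hit at Δt = 1.0221 (t = 1.0221), x⁻ = (-0.2812, -0.0502) → reset → x⁺ = (-0.2724, -0.0422), jump to mode 0
Mode 0: guard c·x = 1.0143 hit at Δt = 0.7333 (t = 1.7554), x⁻ = (0.2431, -1.0568) → reset → x⁺ = (0.3117, -1.1671), jump to mode 1
Mode 1: flow for 1.1513 to horizon, guard not reached → x = (1.9887, -0.8264)

1 1.0221 2->0
2 1.7554 0->1
final: 1 1.9887 -0.8264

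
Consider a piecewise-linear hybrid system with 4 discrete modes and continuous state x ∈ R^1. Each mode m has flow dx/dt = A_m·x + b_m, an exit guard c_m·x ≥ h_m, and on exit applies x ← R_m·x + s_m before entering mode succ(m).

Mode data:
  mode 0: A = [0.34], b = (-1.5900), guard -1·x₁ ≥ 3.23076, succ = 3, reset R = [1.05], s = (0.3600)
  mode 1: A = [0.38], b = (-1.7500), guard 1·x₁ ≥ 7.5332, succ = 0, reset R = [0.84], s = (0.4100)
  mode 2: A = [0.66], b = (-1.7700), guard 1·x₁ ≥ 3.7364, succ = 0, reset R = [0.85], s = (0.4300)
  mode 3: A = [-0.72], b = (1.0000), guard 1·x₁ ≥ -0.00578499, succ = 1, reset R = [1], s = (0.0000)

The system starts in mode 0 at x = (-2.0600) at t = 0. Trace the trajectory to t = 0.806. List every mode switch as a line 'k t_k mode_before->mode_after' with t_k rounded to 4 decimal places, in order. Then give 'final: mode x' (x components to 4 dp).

1 0.4713 0->3
final: 3 -2.0855

Mode 0: guard c·x = 3.2308 hit at Δt = 0.4713 (t = 0.4713), x⁻ = (-3.2308) → reset → x⁺ = (-3.0323), jump to mode 3
Mode 3: flow for 0.3347 to horizon, guard not reached → x = (-2.0855)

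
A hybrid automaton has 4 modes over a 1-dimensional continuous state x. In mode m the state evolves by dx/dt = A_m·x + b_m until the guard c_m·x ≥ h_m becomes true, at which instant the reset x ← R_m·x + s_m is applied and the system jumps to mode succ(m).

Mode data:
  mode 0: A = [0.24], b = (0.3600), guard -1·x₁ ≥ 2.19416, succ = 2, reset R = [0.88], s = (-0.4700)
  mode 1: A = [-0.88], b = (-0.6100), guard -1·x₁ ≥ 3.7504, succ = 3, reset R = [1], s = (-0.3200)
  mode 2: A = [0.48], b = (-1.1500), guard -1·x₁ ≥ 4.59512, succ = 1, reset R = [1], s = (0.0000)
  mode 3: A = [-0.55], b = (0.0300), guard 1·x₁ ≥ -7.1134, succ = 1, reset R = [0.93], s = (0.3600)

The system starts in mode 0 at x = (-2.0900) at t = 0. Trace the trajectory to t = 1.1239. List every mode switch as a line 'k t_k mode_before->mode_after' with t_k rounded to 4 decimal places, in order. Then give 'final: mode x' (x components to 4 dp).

Mode 0: guard c·x = 2.1942 hit at Δt = 0.6774 (t = 0.6774), x⁻ = (-2.1942) → reset → x⁺ = (-2.4009), jump to mode 2
Mode 2: flow for 0.4465 to horizon, guard not reached → x = (-3.5473)

1 0.6774 0->2
final: 2 -3.5473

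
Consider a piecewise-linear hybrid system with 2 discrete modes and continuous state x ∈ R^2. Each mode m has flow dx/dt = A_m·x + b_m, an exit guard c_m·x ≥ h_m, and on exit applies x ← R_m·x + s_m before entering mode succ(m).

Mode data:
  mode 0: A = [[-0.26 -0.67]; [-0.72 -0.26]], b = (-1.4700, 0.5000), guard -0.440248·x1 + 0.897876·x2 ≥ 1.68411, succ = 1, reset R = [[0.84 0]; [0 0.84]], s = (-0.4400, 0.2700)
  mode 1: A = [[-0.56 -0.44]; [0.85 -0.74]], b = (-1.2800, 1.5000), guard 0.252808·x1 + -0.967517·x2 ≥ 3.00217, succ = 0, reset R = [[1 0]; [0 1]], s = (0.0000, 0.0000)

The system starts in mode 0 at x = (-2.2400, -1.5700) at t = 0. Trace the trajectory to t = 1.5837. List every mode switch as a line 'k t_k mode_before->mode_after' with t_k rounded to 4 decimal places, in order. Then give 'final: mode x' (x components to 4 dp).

1 0.9043 0->1
final: 1 -2.6589 0.0164

Mode 0: guard c·x = 1.6841 hit at Δt = 0.9043 (t = 0.9043), x⁻ = (-2.7097, 0.5471) → reset → x⁺ = (-2.7161, 0.7295), jump to mode 1
Mode 1: flow for 0.6794 to horizon, guard not reached → x = (-2.6589, 0.0164)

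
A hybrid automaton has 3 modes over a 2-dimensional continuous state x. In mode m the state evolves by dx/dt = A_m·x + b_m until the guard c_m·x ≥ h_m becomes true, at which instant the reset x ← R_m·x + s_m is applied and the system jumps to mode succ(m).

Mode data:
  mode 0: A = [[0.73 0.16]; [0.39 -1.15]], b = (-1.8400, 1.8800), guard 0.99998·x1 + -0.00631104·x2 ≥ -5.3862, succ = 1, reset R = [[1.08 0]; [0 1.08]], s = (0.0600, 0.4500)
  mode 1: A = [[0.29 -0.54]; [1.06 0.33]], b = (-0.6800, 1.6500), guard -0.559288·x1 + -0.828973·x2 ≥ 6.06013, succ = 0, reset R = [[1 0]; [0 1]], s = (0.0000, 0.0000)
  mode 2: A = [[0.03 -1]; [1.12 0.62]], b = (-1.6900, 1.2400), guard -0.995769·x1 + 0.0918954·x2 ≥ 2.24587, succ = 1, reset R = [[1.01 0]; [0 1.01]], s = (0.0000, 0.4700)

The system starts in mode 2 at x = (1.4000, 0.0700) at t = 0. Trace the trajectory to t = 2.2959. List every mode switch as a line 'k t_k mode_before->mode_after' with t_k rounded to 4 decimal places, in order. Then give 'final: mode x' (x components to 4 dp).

Mode 2: guard c·x = 2.2459 hit at Δt = 1.1094 (t = 1.1094), x⁻ = (-2.0437, 2.2940) → reset → x⁺ = (-2.0641, 2.7869), jump to mode 1
Mode 1: flow for 1.1865 to horizon, guard not reached → x = (-5.6209, 0.7822)

1 1.1094 2->1
final: 1 -5.6209 0.7822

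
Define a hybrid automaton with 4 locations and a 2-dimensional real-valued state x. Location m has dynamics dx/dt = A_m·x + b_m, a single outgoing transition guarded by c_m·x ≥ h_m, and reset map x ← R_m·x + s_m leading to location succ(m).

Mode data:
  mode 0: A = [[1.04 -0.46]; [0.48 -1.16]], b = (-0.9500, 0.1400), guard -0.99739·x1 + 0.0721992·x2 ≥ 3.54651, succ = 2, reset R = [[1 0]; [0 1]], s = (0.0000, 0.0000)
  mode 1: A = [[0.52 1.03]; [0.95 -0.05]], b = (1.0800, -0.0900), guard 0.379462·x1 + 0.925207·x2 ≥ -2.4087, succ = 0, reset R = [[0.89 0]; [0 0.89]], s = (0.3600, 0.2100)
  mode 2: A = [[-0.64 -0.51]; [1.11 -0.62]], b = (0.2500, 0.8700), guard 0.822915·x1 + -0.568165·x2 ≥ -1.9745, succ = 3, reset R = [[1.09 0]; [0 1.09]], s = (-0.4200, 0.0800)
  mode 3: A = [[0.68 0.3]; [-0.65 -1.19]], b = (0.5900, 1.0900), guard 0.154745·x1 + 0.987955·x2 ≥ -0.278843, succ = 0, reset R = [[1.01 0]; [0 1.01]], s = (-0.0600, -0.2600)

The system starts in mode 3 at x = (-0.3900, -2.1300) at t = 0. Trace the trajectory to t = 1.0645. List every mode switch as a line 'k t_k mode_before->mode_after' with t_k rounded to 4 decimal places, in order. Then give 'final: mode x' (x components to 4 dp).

1 0.7337 3->0
final: 0 -0.9518 -0.3832

Mode 3: guard c·x = -0.2788 hit at Δt = 0.7337 (t = 0.7337), x⁻ = (-0.3996, -0.2196) → reset → x⁺ = (-0.4636, -0.4818), jump to mode 0
Mode 0: flow for 0.3308 to horizon, guard not reached → x = (-0.9518, -0.3832)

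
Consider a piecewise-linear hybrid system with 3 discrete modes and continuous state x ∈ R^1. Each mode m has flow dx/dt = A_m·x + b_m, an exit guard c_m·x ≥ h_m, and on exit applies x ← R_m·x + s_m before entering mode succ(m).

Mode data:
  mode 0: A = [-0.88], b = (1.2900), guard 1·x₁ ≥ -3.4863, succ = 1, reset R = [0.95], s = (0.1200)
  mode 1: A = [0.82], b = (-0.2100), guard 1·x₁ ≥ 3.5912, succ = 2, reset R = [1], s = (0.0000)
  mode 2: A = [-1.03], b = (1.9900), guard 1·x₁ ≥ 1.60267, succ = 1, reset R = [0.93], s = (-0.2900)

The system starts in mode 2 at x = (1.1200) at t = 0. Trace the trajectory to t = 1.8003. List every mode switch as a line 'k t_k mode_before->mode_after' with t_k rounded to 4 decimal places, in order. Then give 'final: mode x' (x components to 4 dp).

Mode 2: guard c·x = 1.6027 hit at Δt = 0.8761 (t = 0.8761), x⁻ = (1.6027) → reset → x⁺ = (1.2005), jump to mode 1
Mode 1: flow for 0.9242 to horizon, guard not reached → x = (2.2711)

1 0.8761 2->1
final: 1 2.2711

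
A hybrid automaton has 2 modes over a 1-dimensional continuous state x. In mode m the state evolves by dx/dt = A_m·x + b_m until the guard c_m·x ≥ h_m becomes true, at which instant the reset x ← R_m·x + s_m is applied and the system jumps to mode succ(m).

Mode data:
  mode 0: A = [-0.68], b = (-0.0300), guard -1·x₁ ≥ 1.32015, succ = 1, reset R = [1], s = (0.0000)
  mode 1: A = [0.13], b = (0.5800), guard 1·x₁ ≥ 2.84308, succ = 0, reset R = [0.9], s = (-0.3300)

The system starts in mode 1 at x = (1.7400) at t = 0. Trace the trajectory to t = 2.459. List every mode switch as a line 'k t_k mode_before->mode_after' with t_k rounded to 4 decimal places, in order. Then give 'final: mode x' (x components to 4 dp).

Mode 1: guard c·x = 2.8431 hit at Δt = 1.2593 (t = 1.2593), x⁻ = (2.8431) → reset → x⁺ = (2.2288), jump to mode 0
Mode 0: flow for 1.1997 to horizon, guard not reached → x = (0.9612)

1 1.2593 1->0
final: 0 0.9612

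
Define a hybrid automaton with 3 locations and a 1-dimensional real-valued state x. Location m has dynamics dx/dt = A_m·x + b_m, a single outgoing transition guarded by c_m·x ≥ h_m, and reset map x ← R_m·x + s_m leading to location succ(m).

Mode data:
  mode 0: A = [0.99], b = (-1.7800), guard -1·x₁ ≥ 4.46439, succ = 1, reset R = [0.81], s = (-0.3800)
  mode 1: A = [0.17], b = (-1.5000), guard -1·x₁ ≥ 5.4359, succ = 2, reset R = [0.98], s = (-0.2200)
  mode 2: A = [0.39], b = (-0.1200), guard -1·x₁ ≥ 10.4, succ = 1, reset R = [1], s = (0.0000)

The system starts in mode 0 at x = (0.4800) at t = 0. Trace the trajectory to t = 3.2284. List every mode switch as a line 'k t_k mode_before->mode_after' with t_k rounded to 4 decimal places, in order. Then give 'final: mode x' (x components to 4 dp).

1 1.5742 0->1
2 2.2003 1->2
final: 2 -8.4351

Mode 0: guard c·x = 4.4644 hit at Δt = 1.5742 (t = 1.5742), x⁻ = (-4.4644) → reset → x⁺ = (-3.9962), jump to mode 1
Mode 1: guard c·x = 5.4359 hit at Δt = 0.6261 (t = 2.2003), x⁻ = (-5.4359) → reset → x⁺ = (-5.5472), jump to mode 2
Mode 2: flow for 1.0281 to horizon, guard not reached → x = (-8.4351)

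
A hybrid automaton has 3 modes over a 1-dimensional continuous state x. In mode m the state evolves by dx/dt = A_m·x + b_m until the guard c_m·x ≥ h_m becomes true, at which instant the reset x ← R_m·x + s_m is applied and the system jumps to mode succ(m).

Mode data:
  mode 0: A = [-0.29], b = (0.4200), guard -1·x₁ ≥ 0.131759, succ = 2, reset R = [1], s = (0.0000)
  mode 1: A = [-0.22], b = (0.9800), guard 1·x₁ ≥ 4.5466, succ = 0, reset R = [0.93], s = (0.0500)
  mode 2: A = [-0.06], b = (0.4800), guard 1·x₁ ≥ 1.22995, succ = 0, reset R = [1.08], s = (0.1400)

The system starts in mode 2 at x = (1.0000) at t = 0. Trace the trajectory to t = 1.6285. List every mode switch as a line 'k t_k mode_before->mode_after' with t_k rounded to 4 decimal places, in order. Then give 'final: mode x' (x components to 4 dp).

Mode 2: guard c·x = 1.2300 hit at Δt = 0.5567 (t = 0.5567), x⁻ = (1.2300) → reset → x⁺ = (1.4683), jump to mode 0
Mode 0: flow for 1.0718 to horizon, guard not reached → x = (1.4630)

1 0.5567 2->0
final: 0 1.4630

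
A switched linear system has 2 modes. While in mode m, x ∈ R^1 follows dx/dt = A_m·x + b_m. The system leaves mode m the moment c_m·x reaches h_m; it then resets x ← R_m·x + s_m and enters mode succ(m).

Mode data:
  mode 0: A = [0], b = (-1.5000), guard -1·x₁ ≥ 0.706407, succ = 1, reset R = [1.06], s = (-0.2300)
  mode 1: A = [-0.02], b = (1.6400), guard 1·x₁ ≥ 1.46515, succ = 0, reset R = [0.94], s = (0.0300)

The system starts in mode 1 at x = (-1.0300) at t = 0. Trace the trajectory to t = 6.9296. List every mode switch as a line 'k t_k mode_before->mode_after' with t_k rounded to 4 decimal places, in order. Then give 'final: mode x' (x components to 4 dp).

Mode 1: guard c·x = 1.4651 hit at Δt = 1.5256 (t = 1.5256), x⁻ = (1.4651) → reset → x⁺ = (1.4072), jump to mode 0
Mode 0: guard c·x = 0.7064 hit at Δt = 1.4091 (t = 2.9347), x⁻ = (-0.7064) → reset → x⁺ = (-0.9788), jump to mode 1
Mode 1: guard c·x = 1.4651 hit at Δt = 1.4948 (t = 4.4294), x⁻ = (1.4651) → reset → x⁺ = (1.4072), jump to mode 0
Mode 0: guard c·x = 0.7064 hit at Δt = 1.4091 (t = 5.8385), x⁻ = (-0.7064) → reset → x⁺ = (-0.9788), jump to mode 1
Mode 1: flow for 1.0911 to horizon, guard not reached → x = (0.8123)

1 1.5256 1->0
2 2.9347 0->1
3 4.4294 1->0
4 5.8385 0->1
final: 1 0.8123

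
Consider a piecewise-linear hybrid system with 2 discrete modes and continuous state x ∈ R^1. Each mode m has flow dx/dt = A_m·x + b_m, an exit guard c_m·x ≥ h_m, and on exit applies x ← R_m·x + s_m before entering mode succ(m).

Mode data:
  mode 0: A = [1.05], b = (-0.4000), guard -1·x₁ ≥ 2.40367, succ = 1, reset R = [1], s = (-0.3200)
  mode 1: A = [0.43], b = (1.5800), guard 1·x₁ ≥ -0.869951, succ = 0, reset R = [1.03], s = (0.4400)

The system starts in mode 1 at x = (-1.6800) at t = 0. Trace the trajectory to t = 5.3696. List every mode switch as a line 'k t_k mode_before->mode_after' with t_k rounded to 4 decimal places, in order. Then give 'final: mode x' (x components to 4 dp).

Mode 1: guard c·x = -0.8700 hit at Δt = 0.7927 (t = 0.7927), x⁻ = (-0.8700) → reset → x⁺ = (-0.4560), jump to mode 0
Mode 0: guard c·x = 2.4037 hit at Δt = 1.1448 (t = 1.9375), x⁻ = (-2.4037) → reset → x⁺ = (-2.7237), jump to mode 1
Mode 1: guard c·x = -0.8700 hit at Δt = 2.5156 (t = 4.4531), x⁻ = (-0.8700) → reset → x⁺ = (-0.4560), jump to mode 0
Mode 0: flow for 0.9165 to horizon, guard not reached → x = (-1.8101)

1 0.7927 1->0
2 1.9375 0->1
3 4.4531 1->0
final: 0 -1.8101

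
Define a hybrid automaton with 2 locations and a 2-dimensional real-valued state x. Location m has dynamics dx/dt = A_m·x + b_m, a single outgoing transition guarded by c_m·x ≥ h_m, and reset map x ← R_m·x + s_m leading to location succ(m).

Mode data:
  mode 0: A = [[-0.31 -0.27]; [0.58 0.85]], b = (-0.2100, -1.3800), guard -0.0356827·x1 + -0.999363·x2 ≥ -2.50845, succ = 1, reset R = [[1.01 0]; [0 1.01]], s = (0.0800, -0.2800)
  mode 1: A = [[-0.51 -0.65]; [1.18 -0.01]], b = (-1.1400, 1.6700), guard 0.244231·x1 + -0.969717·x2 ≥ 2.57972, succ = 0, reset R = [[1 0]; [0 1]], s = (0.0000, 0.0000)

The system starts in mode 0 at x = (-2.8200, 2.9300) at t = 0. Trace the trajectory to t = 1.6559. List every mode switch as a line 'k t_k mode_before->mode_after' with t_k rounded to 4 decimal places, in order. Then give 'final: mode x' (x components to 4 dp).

Mode 0: guard c·x = -2.5084 hit at Δt = 0.4790 (t = 0.4790), x⁻ = (-2.8583, 2.6121) → reset → x⁺ = (-2.8069, 2.3582), jump to mode 1
Mode 1: flow for 1.1769 to horizon, guard not reached → x = (-3.1558, -0.0733)

1 0.4790 0->1
final: 1 -3.1558 -0.0733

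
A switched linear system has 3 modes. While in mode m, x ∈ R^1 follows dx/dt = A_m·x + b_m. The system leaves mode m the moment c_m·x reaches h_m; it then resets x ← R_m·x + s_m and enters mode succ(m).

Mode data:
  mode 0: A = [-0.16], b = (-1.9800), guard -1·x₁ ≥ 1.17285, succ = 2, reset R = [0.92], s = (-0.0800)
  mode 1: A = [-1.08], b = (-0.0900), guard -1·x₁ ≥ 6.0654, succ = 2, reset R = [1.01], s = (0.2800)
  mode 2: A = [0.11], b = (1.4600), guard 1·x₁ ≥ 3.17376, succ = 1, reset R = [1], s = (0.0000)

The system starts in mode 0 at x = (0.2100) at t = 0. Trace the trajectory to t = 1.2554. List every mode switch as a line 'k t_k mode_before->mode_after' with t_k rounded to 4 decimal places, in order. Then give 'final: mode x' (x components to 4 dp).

Mode 0: guard c·x = 1.1728 hit at Δt = 0.7275 (t = 0.7275), x⁻ = (-1.1728) → reset → x⁺ = (-1.1590), jump to mode 2
Mode 2: flow for 0.5279 to horizon, guard not reached → x = (-0.4348)

1 0.7275 0->2
final: 2 -0.4348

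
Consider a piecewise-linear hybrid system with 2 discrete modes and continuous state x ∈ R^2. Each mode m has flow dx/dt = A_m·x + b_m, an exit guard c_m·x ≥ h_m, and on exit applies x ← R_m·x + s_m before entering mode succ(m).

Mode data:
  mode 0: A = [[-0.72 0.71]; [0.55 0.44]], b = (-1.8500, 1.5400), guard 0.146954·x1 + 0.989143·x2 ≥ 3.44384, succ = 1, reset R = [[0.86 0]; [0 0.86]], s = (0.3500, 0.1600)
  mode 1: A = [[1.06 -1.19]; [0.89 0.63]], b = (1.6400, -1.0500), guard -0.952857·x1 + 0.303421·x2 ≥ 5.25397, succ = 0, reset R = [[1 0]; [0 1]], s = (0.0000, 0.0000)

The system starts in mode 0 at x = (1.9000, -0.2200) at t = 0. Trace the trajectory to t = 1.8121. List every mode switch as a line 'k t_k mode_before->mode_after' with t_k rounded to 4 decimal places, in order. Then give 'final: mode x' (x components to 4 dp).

Mode 0: guard c·x = 3.4438 hit at Δt = 1.4457 (t = 1.4457), x⁻ = (0.1845, 3.4542) → reset → x⁺ = (0.5087, 3.1306), jump to mode 1
Mode 1: flow for 0.3664 to horizon, guard not reached → x = (-0.3002, 3.5701)

1 1.4457 0->1
final: 1 -0.3002 3.5701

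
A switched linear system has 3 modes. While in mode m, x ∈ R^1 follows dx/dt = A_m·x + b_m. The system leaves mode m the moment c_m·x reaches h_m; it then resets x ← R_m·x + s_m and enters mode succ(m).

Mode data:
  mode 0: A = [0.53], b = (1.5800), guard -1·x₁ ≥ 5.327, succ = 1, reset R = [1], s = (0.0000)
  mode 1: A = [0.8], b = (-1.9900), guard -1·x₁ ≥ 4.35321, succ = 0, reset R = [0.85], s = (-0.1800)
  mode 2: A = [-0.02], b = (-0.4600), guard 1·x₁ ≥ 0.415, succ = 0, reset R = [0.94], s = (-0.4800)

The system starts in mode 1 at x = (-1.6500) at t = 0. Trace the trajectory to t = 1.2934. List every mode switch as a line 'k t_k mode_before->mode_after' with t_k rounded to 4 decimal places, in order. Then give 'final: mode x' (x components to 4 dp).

Mode 1: guard c·x = 4.3532 hit at Δt = 0.6285 (t = 0.6285), x⁻ = (-4.3532) → reset → x⁺ = (-3.8802), jump to mode 0
Mode 0: flow for 0.6649 to horizon, guard not reached → x = (-4.2601)

1 0.6285 1->0
final: 0 -4.2601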